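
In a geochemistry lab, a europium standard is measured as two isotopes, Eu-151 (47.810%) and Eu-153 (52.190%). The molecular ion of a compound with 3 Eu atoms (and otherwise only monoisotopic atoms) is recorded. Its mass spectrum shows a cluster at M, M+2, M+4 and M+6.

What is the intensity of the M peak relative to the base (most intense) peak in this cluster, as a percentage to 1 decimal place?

(0.47810 + 0.52190)^3 gives M 0.1093, M+2 0.3579, M+4 0.3907, M+6 0.1422; the largest is M+4.
P(M+4) = C(3,2) × 0.47810^1 × 0.52190^2 = 3 × 0.4781 × 0.27237961 = 0.390674 (base)
P(M) = C(3,0) × 0.47810^3 × 0.52190^0 = 1 × 0.10928391 × 1.0000 = 0.109284
Relative intensity = 0.109284 / 0.390674 × 100 = 28.0

28.0%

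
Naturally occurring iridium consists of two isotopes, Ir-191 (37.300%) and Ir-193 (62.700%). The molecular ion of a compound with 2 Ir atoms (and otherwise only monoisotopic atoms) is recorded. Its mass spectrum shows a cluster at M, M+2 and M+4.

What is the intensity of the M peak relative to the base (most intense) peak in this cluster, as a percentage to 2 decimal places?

29.74%

Term probabilities: M 0.1391, M+2 0.4677, M+4 0.3931. Base peak = M+2.
P(M+2) = C(2,1) × 0.37300^1 × 0.62700^1 = 2 × 0.3730 × 0.6270 = 0.467742 (base)
P(M) = C(2,0) × 0.37300^2 × 0.62700^0 = 1 × 0.139129 × 1.0000 = 0.139129
Relative intensity = 0.139129 / 0.467742 × 100 = 29.74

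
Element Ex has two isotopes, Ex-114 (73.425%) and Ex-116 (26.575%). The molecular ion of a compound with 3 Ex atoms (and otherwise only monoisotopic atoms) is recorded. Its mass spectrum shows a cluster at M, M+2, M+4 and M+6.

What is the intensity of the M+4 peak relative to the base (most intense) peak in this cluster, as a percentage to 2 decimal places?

Binomial terms of (0.73425 + 0.26575)^3: M 0.3959, M+2 0.4298, M+4 0.1556, M+6 0.0188 → M+2 is the base peak.
P(M+2) = C(3,1) × 0.73425^2 × 0.26575^1 = 3 × 0.53912306 × 0.26575 = 0.429816 (base)
P(M+4) = C(3,2) × 0.73425^1 × 0.26575^2 = 3 × 0.73425 × 0.07062306 = 0.155565
Relative intensity = 0.155565 / 0.429816 × 100 = 36.19

36.19%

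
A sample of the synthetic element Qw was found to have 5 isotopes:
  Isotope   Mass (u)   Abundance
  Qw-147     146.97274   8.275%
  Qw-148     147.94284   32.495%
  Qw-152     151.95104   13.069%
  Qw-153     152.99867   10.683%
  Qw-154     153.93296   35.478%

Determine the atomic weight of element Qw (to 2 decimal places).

151.05 u

Average mass = Σ (abundance × isotope mass) = 0.08275 × 146.97274 + 0.32495 × 147.94284 + 0.13069 × 151.95104 + 0.10683 × 152.99867 + 0.35478 × 153.93296
= 12.161994 + 48.074026 + 19.858481 + 16.344848 + 54.612336 = 151.051685 u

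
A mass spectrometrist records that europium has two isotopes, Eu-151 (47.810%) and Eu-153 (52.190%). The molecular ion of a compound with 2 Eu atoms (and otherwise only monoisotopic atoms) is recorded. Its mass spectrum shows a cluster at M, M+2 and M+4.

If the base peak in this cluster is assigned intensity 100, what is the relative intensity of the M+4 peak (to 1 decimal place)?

(0.47810 + 0.52190)^2 gives M 0.2286, M+2 0.4990, M+4 0.2724; the largest is M+2.
P(M+2) = C(2,1) × 0.47810^1 × 0.52190^1 = 2 × 0.4781 × 0.5219 = 0.499041 (base)
P(M+4) = C(2,2) × 0.47810^0 × 0.52190^2 = 1 × 1.0000 × 0.27237961 = 0.272380
Relative intensity = 0.272380 / 0.499041 × 100 = 54.6

54.6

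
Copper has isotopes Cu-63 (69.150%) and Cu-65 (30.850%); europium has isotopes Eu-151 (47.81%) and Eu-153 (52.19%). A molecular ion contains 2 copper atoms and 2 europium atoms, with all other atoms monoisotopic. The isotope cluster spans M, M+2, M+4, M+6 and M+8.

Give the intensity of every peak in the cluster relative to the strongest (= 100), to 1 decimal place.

30.0 : 92.1 : 100.0 : 44.9 : 7.1

Copper pattern (n=2): 0.47817225 : 0.4266555 : 0.09517225
Europium pattern (n=2): 0.22857961 : 0.49904078 : 0.27237961
Convolve the two distributions (both contribute in 2-u steps):
  M: 0.47817225×0.22857961 = 0.109300
  M+2: 0.47817225×0.49904078 + 0.4266555×0.22857961 = 0.336152
  M+4: 0.47817225×0.27237961 + 0.4266555×0.49904078 + 0.09517225×0.22857961 = 0.364917
  M+6: 0.4266555×0.27237961 + 0.09517225×0.49904078 = 0.163707
  M+8: 0.09517225×0.27237961 = 0.025923
Scale to base peak (0.364917) = 100: 30.0 : 92.1 : 100.0 : 44.9 : 7.1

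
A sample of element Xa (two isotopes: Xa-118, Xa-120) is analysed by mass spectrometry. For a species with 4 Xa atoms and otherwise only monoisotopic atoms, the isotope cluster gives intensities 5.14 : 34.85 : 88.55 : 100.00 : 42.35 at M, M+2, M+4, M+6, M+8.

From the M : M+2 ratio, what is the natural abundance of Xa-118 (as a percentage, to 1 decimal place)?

37.1%

Let p = fractional abundance of Xa-118. I(M+2)/I(M) = [C(4,1)·p^3·(1−p)] / p^4 = 4·(1−p)/p = 34.85/5.14 = 6.7802
(1−p)/p = 6.7802/4 = 1.6950  ⇒  p = 1/(1 + 1.6950) = 0.3711
Xa-118: 37.1%, Xa-120: 62.9%.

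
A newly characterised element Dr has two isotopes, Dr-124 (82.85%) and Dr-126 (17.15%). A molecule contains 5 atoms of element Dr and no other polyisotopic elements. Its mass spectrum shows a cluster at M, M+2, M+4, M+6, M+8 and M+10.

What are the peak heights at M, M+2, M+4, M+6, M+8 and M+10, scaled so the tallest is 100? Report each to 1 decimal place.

The 5 Dr atoms are independent, so intensities follow the terms of (0.8285 + 0.1715)^5.
P(M) = 0.8285^5 = 0.390358
P(M+2) = 5 × 0.8285^4 × 0.1715^1 = 0.404021
P(M+4) = 10 × 0.8285^3 × 0.1715^2 = 0.167265
P(M+6) = 10 × 0.8285^2 × 0.1715^3 = 0.034624
P(M+8) = 5 × 0.8285^1 × 0.1715^4 = 0.003584
P(M+10) = 0.1715^5 = 0.000148
The M+2 peak is largest (0.404021); scaling to 100 gives 96.6 : 100.0 : 41.4 : 8.6 : 0.9 : 0.0.

96.6 : 100.0 : 41.4 : 8.6 : 0.9 : 0.0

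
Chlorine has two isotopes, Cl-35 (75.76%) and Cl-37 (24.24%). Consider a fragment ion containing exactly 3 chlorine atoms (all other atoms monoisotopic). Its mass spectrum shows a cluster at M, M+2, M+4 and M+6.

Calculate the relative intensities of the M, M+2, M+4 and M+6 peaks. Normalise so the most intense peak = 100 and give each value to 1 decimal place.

The 3 Cl atoms are independent, so intensities follow the terms of (0.7576 + 0.2424)^3.
P(M) = 0.7576^3 = 0.434830
P(M+2) = 3 × 0.7576^2 × 0.2424^1 = 0.417382
P(M+4) = 3 × 0.7576^1 × 0.2424^2 = 0.133545
P(M+6) = 0.2424^3 = 0.014243
The M peak is largest (0.434830); scaling to 100 gives 100.0 : 96.0 : 30.7 : 3.3.

100.0 : 96.0 : 30.7 : 3.3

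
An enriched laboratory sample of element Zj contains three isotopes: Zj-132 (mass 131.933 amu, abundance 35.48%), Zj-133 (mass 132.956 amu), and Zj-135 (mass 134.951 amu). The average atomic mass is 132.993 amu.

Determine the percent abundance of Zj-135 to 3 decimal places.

20.048%

Let x and y be the fractions of Zj-133 and Zj-135. Then x + y = 1 − 0.3548 = 0.6452 and 132.956x + 134.951y = 132.993 − 0.3548×131.933 = 86.1831716.
Substituting: 132.956x + 134.951(0.6452 − x) = 86.1831716
(132.956 − 134.951)x = -0.8872136  ⇒  x = 0.44472, y = 0.20048
Zj-133: 44.472%, Zj-135: 20.048%.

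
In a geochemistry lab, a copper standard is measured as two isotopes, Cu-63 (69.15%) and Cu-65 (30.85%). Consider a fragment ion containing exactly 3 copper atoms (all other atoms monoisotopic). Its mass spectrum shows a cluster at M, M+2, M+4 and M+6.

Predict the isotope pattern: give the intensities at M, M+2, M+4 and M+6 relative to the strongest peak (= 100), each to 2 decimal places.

Expanding (0.6915 + 0.3085)^3:
P(M) = 0.6915^3 = 0.330656
P(M+2) = 3 × 0.6915^2 × 0.3085^1 = 0.442548
P(M+4) = 3 × 0.6915^1 × 0.3085^2 = 0.197435
P(M+6) = 0.3085^3 = 0.029361
The M+2 peak is largest (0.442548); scaling to 100 gives 74.72 : 100.00 : 44.61 : 6.63.

74.72 : 100.00 : 44.61 : 6.63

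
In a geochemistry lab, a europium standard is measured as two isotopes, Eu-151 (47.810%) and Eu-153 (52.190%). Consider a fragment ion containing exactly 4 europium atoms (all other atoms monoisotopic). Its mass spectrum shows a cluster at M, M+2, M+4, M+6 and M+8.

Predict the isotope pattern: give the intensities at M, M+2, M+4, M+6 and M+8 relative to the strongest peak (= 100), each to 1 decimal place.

Expanding (0.47810 + 0.52190)^4:
P(M) = 0.47810^4 = 0.052249
P(M+2) = 4 × 0.47810^3 × 0.52190^1 = 0.228141
P(M+4) = 6 × 0.47810^2 × 0.52190^2 = 0.373563
P(M+6) = 4 × 0.47810^1 × 0.52190^3 = 0.271857
P(M+8) = 0.52190^4 = 0.074191
The M+4 peak is largest (0.373563); scaling to 100 gives 14.0 : 61.1 : 100.0 : 72.8 : 19.9.

14.0 : 61.1 : 100.0 : 72.8 : 19.9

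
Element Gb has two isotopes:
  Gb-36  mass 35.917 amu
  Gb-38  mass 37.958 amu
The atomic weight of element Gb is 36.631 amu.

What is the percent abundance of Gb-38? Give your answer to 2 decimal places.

34.98%

Writing the weighted mean with unknown fraction x of Gb-36:
35.917·x + 37.958·(1 − x) = 36.631
(35.917 − 37.958)·x = 36.631 − 37.958
x = -1.327 / -2.041 = 0.65017 → 65.02% Gb-36, 34.98% Gb-38.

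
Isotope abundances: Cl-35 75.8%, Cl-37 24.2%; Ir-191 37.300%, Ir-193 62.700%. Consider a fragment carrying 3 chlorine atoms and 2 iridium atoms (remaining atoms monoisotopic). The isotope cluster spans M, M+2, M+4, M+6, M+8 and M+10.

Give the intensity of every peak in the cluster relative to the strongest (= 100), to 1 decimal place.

15.7 : 68.0 : 100.0 : 59.3 : 15.3 : 1.4

Chlorine pattern (n=3): 0.43551951 : 0.41713346 : 0.13317454 : 0.01417249
Iridium pattern (n=2): 0.139129 : 0.467742 : 0.393129
Convolve the two distributions (both contribute in 2-u steps):
  M: 0.43551951×0.139129 = 0.060593
  M+2: 0.43551951×0.467742 + 0.41713346×0.139129 = 0.261746
  M+4: 0.43551951×0.393129 + 0.41713346×0.467742 + 0.13317454×0.139129 = 0.384855
  M+6: 0.41713346×0.393129 + 0.13317454×0.467742 + 0.01417249×0.139129 = 0.228250
  M+8: 0.13317454×0.393129 + 0.01417249×0.467742 = 0.058984
  M+10: 0.01417249×0.393129 = 0.005572
Scale to base peak (0.384855) = 100: 15.7 : 68.0 : 100.0 : 59.3 : 15.3 : 1.4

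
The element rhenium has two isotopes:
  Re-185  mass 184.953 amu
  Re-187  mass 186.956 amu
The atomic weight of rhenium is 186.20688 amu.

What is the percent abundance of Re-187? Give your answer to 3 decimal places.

Let x be the fractional abundance of Re-185; then Re-187 has abundance 1 − x.
184.953·x + 186.956·(1 − x) = 186.20688
(184.953 − 186.956)·x = 186.20688 − 186.956
x = -0.74912 / -2.003 = 0.37400 → 37.400% Re-185, 62.600% Re-187.

62.600%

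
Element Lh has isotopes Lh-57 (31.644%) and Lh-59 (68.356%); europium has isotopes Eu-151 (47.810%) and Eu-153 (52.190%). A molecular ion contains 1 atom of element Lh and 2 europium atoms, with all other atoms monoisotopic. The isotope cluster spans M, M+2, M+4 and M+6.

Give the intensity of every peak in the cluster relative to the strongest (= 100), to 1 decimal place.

Element Lh pattern (n=1): 0.31644 : 0.68356
Europium pattern (n=2): 0.22857961 : 0.49904078 : 0.27237961
Convolve the two distributions (both contribute in 2-u steps):
  M: 0.31644×0.22857961 = 0.072332
  M+2: 0.31644×0.49904078 + 0.68356×0.22857961 = 0.314164
  M+4: 0.31644×0.27237961 + 0.68356×0.49904078 = 0.427316
  M+6: 0.68356×0.27237961 = 0.186188
Scale to base peak (0.427316) = 100: 16.9 : 73.5 : 100.0 : 43.6

16.9 : 73.5 : 100.0 : 43.6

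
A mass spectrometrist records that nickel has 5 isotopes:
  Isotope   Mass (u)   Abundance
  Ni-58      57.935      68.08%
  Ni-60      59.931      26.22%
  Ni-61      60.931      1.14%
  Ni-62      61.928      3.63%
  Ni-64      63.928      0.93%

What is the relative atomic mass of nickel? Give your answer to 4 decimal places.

Average mass = Σ (abundance × isotope mass) = 0.6808 × 57.935 + 0.2622 × 59.931 + 0.0114 × 60.931 + 0.0363 × 61.928 + 0.0093 × 63.928
= 39.44215 + 15.71391 + 0.69461 + 2.24799 + 0.59453 = 58.69319 u

58.6932 u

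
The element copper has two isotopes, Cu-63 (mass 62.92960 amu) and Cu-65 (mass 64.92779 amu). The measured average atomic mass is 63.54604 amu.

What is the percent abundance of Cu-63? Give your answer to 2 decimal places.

Writing the weighted mean with unknown fraction x of Cu-63:
62.92960·x + 64.92779·(1 − x) = 63.54604
(62.92960 − 64.92779)·x = 63.54604 − 64.92779
x = -1.38175 / -1.99819 = 0.69150 → 69.15% Cu-63, 30.85% Cu-65.

69.15%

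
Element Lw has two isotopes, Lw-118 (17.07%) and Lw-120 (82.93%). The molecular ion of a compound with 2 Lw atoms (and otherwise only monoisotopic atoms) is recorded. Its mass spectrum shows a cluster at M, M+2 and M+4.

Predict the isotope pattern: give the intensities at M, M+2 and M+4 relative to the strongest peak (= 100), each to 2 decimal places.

4.24 : 41.17 : 100.00

Expanding (0.1707 + 0.8293)^2:
P(M) = 0.1707^2 = 0.029138
P(M+2) = 2 × 0.1707^1 × 0.8293^1 = 0.283123
P(M+4) = 0.8293^2 = 0.687738
The M+4 peak is largest (0.687738); scaling to 100 gives 4.24 : 41.17 : 100.00.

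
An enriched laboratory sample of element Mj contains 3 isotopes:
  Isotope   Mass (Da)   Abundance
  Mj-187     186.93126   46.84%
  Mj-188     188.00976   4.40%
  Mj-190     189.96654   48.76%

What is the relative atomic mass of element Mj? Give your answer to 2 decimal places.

Ar = Σ fᵢ·mᵢ = 0.4684 × 186.93126 + 0.0440 × 188.00976 + 0.4876 × 189.96654
= 87.558602 + 8.272429 + 92.627685 = 188.458716 Da

188.46 Da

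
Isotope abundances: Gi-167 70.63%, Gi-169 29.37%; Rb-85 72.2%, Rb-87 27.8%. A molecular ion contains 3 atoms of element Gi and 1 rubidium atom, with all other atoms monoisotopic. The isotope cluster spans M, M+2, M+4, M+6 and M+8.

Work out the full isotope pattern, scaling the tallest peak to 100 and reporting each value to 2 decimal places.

61.25 : 100.00 : 61.20 : 16.64 : 1.70

Element Gi pattern (n=3): 0.3523446 : 0.43954527 : 0.18277566 : 0.02533447
Rubidium pattern (n=1): 0.7220 : 0.2780
Convolve the two distributions (both contribute in 2-u steps):
  M: 0.3523446×0.7220 = 0.254393
  M+2: 0.3523446×0.2780 + 0.43954527×0.7220 = 0.415303
  M+4: 0.43954527×0.2780 + 0.18277566×0.7220 = 0.254158
  M+6: 0.18277566×0.2780 + 0.02533447×0.7220 = 0.069103
  M+8: 0.02533447×0.2780 = 0.007043
Scale to base peak (0.415303) = 100: 61.25 : 100.00 : 61.20 : 16.64 : 1.70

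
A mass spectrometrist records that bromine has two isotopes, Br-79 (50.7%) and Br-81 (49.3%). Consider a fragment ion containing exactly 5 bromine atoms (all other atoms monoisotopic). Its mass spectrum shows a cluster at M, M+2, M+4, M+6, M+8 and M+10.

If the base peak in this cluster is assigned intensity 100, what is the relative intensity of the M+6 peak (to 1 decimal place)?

Binomial terms of (0.507 + 0.493)^5: M 0.0335, M+2 0.1629, M+4 0.3168, M+6 0.3080, M+8 0.1497, M+10 0.0291 → M+4 is the base peak.
P(M+4) = C(5,2) × 0.507^3 × 0.493^2 = 10 × 0.13032384 × 0.243049 = 0.316751 (base)
P(M+6) = C(5,3) × 0.507^2 × 0.493^3 = 10 × 0.257049 × 0.11982316 = 0.308004
Relative intensity = 0.308004 / 0.316751 × 100 = 97.2

97.2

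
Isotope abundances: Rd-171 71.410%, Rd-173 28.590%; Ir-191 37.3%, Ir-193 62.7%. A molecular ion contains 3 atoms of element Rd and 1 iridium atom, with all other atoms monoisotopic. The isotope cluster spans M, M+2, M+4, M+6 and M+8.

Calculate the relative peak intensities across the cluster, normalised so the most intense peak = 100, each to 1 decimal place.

34.7 : 100.0 : 86.7 : 30.3 : 3.7

Element Rd pattern (n=3): 0.3641473 : 0.43737452 : 0.17510905 : 0.02336913
Iridium pattern (n=1): 0.3730 : 0.6270
Convolve the two distributions (both contribute in 2-u steps):
  M: 0.3641473×0.3730 = 0.135827
  M+2: 0.3641473×0.6270 + 0.43737452×0.3730 = 0.391461
  M+4: 0.43737452×0.6270 + 0.17510905×0.3730 = 0.339549
  M+6: 0.17510905×0.6270 + 0.02336913×0.3730 = 0.118510
  M+8: 0.02336913×0.6270 = 0.014652
Scale to base peak (0.391461) = 100: 34.7 : 100.0 : 86.7 : 30.3 : 3.7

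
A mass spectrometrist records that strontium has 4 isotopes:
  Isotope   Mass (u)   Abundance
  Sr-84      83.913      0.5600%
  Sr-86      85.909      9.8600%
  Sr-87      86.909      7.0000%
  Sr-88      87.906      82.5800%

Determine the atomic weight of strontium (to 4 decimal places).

The abundance-weighted mean is 0.005600 × 83.913 + 0.098600 × 85.909 + 0.070000 × 86.909 + 0.825800 × 87.906
= 0.46991 + 8.47063 + 6.08363 + 72.59277 = 87.61694 u

87.6169 u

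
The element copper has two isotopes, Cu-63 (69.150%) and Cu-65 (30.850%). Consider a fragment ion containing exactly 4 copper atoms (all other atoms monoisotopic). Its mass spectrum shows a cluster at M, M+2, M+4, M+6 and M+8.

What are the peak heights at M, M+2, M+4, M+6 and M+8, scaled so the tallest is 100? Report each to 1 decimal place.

56.0 : 100.0 : 66.9 : 19.9 : 2.2

Each Cu atom is independently Cu-63 (p = 0.69150) or Cu-65 (q = 0.30850); the cluster is the binomial expansion (p + q)^4.
P(M) = 0.69150^4 = 0.228649
P(M+2) = 4 × 0.69150^3 × 0.30850^1 = 0.408030
P(M+4) = 6 × 0.69150^2 × 0.30850^2 = 0.273052
P(M+6) = 4 × 0.69150^1 × 0.30850^3 = 0.081212
P(M+8) = 0.30850^4 = 0.009058
The M+2 peak is largest (0.408030); scaling to 100 gives 56.0 : 100.0 : 66.9 : 19.9 : 2.2.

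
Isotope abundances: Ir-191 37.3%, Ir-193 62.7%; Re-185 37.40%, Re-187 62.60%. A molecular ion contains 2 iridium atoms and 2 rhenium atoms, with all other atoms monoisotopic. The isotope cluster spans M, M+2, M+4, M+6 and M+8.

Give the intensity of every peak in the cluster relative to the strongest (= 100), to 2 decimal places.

Iridium pattern (n=2): 0.139129 : 0.467742 : 0.393129
Rhenium pattern (n=2): 0.139876 : 0.468248 : 0.391876
Convolve the two distributions (both contribute in 2-u steps):
  M: 0.139129×0.139876 = 0.019461
  M+2: 0.139129×0.468248 + 0.467742×0.139876 = 0.130573
  M+4: 0.139129×0.391876 + 0.467742×0.468248 + 0.393129×0.139876 = 0.328530
  M+6: 0.467742×0.391876 + 0.393129×0.468248 = 0.367379
  M+8: 0.393129×0.391876 = 0.154058
Scale to base peak (0.367379) = 100: 5.30 : 35.54 : 89.43 : 100.00 : 41.93

5.30 : 35.54 : 89.43 : 100.00 : 41.93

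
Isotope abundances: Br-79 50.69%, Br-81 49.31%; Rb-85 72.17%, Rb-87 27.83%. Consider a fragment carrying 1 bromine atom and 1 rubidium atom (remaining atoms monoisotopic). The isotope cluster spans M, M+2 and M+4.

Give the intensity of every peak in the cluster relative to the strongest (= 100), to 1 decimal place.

Bromine pattern (n=1): 0.5069 : 0.4931
Rubidium pattern (n=1): 0.7217 : 0.2783
Convolve the two distributions (both contribute in 2-u steps):
  M: 0.5069×0.7217 = 0.365830
  M+2: 0.5069×0.2783 + 0.4931×0.7217 = 0.496941
  M+4: 0.4931×0.2783 = 0.137230
Scale to base peak (0.496941) = 100: 73.6 : 100.0 : 27.6

73.6 : 100.0 : 27.6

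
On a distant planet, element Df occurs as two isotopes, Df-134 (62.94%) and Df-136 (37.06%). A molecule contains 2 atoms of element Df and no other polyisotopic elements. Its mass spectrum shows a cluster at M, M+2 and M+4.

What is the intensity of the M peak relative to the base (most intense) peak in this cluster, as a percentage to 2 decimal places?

Term probabilities: M 0.3961, M+2 0.4665, M+4 0.1373. Base peak = M+2.
P(M+2) = C(2,1) × 0.6294^1 × 0.3706^1 = 2 × 0.6294 × 0.3706 = 0.466511 (base)
P(M) = C(2,0) × 0.6294^2 × 0.3706^0 = 1 × 0.39614436 × 1.0000 = 0.396144
Relative intensity = 0.396144 / 0.466511 × 100 = 84.92

84.92%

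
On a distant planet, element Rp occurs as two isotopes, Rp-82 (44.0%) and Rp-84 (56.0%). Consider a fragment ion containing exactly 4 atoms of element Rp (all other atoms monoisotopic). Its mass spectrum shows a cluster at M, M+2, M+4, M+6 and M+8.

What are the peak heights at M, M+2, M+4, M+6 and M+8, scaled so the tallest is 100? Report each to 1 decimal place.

10.3 : 52.4 : 100.0 : 84.8 : 27.0

The 4 Rp atoms are independent, so intensities follow the terms of (0.440 + 0.560)^4.
P(M) = 0.440^4 = 0.037481
P(M+2) = 4 × 0.440^3 × 0.560^1 = 0.190812
P(M+4) = 6 × 0.440^2 × 0.560^2 = 0.364278
P(M+6) = 4 × 0.440^1 × 0.560^3 = 0.309084
P(M+8) = 0.560^4 = 0.098345
The M+4 peak is largest (0.364278); scaling to 100 gives 10.3 : 52.4 : 100.0 : 84.8 : 27.0.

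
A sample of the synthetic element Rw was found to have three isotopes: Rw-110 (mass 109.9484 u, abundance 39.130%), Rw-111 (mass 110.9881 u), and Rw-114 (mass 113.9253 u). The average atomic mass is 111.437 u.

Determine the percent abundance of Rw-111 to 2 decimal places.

31.74%

Let x and y be the fractions of Rw-111 and Rw-114. Then x + y = 1 − 0.39130 = 0.60870 and 110.9881x + 113.9253y = 111.437 − 0.39130×109.9484 = 68.41419108.
Substituting: 110.9881x + 113.9253(0.60870 − x) = 68.41419108
(110.9881 − 113.9253)x = -0.93213903  ⇒  x = 0.31736, y = 0.29134
Rw-111: 31.74%, Rw-114: 29.13%.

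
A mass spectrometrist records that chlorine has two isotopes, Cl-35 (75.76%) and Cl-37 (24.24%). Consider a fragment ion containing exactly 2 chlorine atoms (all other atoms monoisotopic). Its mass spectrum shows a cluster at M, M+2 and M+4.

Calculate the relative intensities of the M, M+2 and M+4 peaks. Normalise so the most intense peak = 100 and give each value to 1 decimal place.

100.0 : 64.0 : 10.2

Each Cl atom is independently Cl-35 (p = 0.7576) or Cl-37 (q = 0.2424); the cluster is the binomial expansion (p + q)^2.
P(M) = 0.7576^2 = 0.573958
P(M+2) = 2 × 0.7576^1 × 0.2424^1 = 0.367284
P(M+4) = 0.2424^2 = 0.058758
The M peak is largest (0.573958); scaling to 100 gives 100.0 : 64.0 : 10.2.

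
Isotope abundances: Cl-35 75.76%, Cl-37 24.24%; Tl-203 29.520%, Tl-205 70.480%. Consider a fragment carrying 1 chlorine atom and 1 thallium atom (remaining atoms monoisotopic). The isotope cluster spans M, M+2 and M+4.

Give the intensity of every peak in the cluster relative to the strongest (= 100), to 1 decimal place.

36.9 : 100.0 : 28.2

Chlorine pattern (n=1): 0.7576 : 0.2424
Thallium pattern (n=1): 0.2952 : 0.7048
Convolve the two distributions (both contribute in 2-u steps):
  M: 0.7576×0.2952 = 0.223644
  M+2: 0.7576×0.7048 + 0.2424×0.2952 = 0.605513
  M+4: 0.2424×0.7048 = 0.170844
Scale to base peak (0.605513) = 100: 36.9 : 100.0 : 28.2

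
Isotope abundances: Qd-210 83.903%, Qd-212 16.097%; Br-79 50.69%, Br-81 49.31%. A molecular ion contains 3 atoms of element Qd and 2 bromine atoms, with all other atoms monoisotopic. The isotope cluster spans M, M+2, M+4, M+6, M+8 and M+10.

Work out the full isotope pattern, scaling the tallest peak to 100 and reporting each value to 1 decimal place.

39.7 : 100.0 : 86.3 : 30.4 : 4.7 : 0.3

Element Qd pattern (n=3): 0.59065307 : 0.3399548 : 0.06522118 : 0.00417095
Bromine pattern (n=2): 0.25694761 : 0.49990478 : 0.24314761
Convolve the two distributions (both contribute in 2-u steps):
  M: 0.59065307×0.25694761 = 0.151767
  M+2: 0.59065307×0.49990478 + 0.3399548×0.25694761 = 0.382621
  M+4: 0.59065307×0.24314761 + 0.3399548×0.49990478 + 0.06522118×0.25694761 = 0.330319
  M+6: 0.3399548×0.24314761 + 0.06522118×0.49990478 + 0.00417095×0.25694761 = 0.116335
  M+8: 0.06522118×0.24314761 + 0.00417095×0.49990478 = 0.017943
  M+10: 0.00417095×0.24314761 = 0.001014
Scale to base peak (0.382621) = 100: 39.7 : 100.0 : 86.3 : 30.4 : 4.7 : 0.3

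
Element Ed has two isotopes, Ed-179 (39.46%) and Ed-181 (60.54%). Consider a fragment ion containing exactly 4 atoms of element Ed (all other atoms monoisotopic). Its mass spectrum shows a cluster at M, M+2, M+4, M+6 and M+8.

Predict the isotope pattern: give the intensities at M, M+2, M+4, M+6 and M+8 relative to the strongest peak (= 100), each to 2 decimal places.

6.92 : 42.48 : 97.77 : 100.00 : 38.36

Expanding (0.3946 + 0.6054)^4:
P(M) = 0.3946^4 = 0.024245
P(M+2) = 4 × 0.3946^3 × 0.6054^1 = 0.148790
P(M+4) = 6 × 0.3946^2 × 0.6054^2 = 0.342413
P(M+6) = 4 × 0.3946^1 × 0.6054^3 = 0.350223
P(M+8) = 0.6054^4 = 0.134329
The M+6 peak is largest (0.350223); scaling to 100 gives 6.92 : 42.48 : 97.77 : 100.00 : 38.36.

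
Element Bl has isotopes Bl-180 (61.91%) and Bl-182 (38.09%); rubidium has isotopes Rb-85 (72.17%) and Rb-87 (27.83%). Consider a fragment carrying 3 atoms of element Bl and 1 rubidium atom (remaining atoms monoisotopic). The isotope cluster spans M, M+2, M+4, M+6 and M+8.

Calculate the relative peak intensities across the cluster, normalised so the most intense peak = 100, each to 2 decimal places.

44.82 : 100.00 : 82.79 : 30.06 : 4.02

Element Bl pattern (n=3): 0.23729163 : 0.43797955 : 0.26946602 : 0.0552628
Rubidium pattern (n=1): 0.7217 : 0.2783
Convolve the two distributions (both contribute in 2-u steps):
  M: 0.23729163×0.7217 = 0.171253
  M+2: 0.23729163×0.2783 + 0.43797955×0.7217 = 0.382128
  M+4: 0.43797955×0.2783 + 0.26946602×0.7217 = 0.316363
  M+6: 0.26946602×0.2783 + 0.0552628×0.7217 = 0.114876
  M+8: 0.0552628×0.2783 = 0.015380
Scale to base peak (0.382128) = 100: 44.82 : 100.00 : 82.79 : 30.06 : 4.02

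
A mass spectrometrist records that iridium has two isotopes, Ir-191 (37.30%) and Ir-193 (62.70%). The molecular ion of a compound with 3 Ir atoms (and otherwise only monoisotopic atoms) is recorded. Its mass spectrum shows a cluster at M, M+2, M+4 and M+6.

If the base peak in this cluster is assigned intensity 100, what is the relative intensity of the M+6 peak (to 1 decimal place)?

56.0

Term probabilities: M 0.0519, M+2 0.2617, M+4 0.4399, M+6 0.2465. Base peak = M+4.
P(M+4) = C(3,2) × 0.3730^1 × 0.6270^2 = 3 × 0.3730 × 0.393129 = 0.439911 (base)
P(M+6) = C(3,3) × 0.3730^0 × 0.6270^3 = 1 × 1.0000 × 0.24649188 = 0.246492
Relative intensity = 0.246492 / 0.439911 × 100 = 56.0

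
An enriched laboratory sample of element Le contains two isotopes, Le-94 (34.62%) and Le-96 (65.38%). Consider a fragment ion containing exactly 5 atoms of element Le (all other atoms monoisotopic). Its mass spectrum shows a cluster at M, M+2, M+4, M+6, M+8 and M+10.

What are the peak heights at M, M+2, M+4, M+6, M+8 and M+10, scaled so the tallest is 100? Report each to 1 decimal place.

Each Le atom is independently Le-94 (p = 0.3462) or Le-96 (q = 0.6538); the cluster is the binomial expansion (p + q)^5.
P(M) = 0.3462^5 = 0.004973
P(M+2) = 5 × 0.3462^4 × 0.6538^1 = 0.046959
P(M+4) = 10 × 0.3462^3 × 0.6538^2 = 0.177366
P(M+6) = 10 × 0.3462^2 × 0.6538^3 = 0.334957
P(M+8) = 5 × 0.3462^1 × 0.6538^4 = 0.316284
P(M+10) = 0.6538^5 = 0.119461
The M+6 peak is largest (0.334957); scaling to 100 gives 1.5 : 14.0 : 53.0 : 100.0 : 94.4 : 35.7.

1.5 : 14.0 : 53.0 : 100.0 : 94.4 : 35.7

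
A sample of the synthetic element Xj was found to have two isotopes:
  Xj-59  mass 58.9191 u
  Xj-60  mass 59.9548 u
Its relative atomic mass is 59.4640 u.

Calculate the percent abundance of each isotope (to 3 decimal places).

Xj-59: 47.388%, Xj-60: 52.612%

With x = fraction of Xj-59 (so Xj-60 is 1 − x):
58.9191·x + 59.9548·(1 − x) = 59.4640
(58.9191 − 59.9548)·x = 59.4640 − 59.9548
x = -0.4908 / -1.0357 = 0.47388 → 47.388% Xj-59, 52.612% Xj-60.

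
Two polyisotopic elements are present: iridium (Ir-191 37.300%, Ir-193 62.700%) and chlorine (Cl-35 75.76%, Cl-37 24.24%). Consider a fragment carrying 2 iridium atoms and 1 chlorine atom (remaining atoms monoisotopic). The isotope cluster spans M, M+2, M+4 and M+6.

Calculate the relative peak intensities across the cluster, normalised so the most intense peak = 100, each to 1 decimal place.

Iridium pattern (n=2): 0.139129 : 0.467742 : 0.393129
Chlorine pattern (n=1): 0.7576 : 0.2424
Convolve the two distributions (both contribute in 2-u steps):
  M: 0.139129×0.7576 = 0.105404
  M+2: 0.139129×0.2424 + 0.467742×0.7576 = 0.388086
  M+4: 0.467742×0.2424 + 0.393129×0.7576 = 0.411215
  M+6: 0.393129×0.2424 = 0.095294
Scale to base peak (0.411215) = 100: 25.6 : 94.4 : 100.0 : 23.2

25.6 : 94.4 : 100.0 : 23.2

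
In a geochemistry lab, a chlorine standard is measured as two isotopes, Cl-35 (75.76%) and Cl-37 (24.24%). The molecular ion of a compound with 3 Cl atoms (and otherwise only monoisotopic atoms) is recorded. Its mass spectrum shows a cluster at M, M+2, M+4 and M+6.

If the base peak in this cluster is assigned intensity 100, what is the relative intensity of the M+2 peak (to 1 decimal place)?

Term probabilities: M 0.4348, M+2 0.4174, M+4 0.1335, M+6 0.0142. Base peak = M.
P(M) = C(3,0) × 0.7576^3 × 0.2424^0 = 1 × 0.4348304 × 1.0000 = 0.434830 (base)
P(M+2) = C(3,1) × 0.7576^2 × 0.2424^1 = 3 × 0.57395776 × 0.2424 = 0.417382
Relative intensity = 0.417382 / 0.434830 × 100 = 96.0

96.0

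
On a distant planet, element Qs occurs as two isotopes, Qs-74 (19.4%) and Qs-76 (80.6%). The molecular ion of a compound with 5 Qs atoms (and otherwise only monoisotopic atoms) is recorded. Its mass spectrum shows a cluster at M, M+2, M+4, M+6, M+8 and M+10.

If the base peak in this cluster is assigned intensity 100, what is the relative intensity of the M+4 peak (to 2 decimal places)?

11.59

(0.194 + 0.806)^5 gives M 0.0003, M+2 0.0057, M+4 0.0474, M+6 0.1971, M+8 0.4094, M+10 0.3402; the largest is M+8.
P(M+8) = C(5,4) × 0.194^1 × 0.806^4 = 5 × 0.1940 × 0.42202693 = 0.409366 (base)
P(M+4) = C(5,2) × 0.194^3 × 0.806^2 = 10 × 0.00730138 × 0.649636 = 0.047432
Relative intensity = 0.047432 / 0.409366 × 100 = 11.59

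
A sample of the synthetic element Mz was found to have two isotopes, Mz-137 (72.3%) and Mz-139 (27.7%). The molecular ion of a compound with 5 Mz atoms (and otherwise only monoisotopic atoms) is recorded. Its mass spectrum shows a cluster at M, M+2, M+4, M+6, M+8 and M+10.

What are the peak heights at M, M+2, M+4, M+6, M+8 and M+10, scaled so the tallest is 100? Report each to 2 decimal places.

52.20 : 100.00 : 76.63 : 29.36 : 5.62 : 0.43

Expanding (0.723 + 0.277)^5:
P(M) = 0.723^5 = 0.197557
P(M+2) = 5 × 0.723^4 × 0.277^1 = 0.378445
P(M+4) = 10 × 0.723^3 × 0.277^2 = 0.289984
P(M+6) = 10 × 0.723^2 × 0.277^3 = 0.111100
P(M+8) = 5 × 0.723^1 × 0.277^4 = 0.021283
P(M+10) = 0.277^5 = 0.001631
The M+2 peak is largest (0.378445); scaling to 100 gives 52.20 : 100.00 : 76.63 : 29.36 : 5.62 : 0.43.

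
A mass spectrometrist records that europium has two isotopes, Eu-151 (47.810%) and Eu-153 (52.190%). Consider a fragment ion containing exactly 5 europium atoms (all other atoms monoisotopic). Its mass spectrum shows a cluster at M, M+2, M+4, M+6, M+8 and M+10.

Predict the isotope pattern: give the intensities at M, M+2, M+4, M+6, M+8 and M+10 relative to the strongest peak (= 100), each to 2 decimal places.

Expanding (0.47810 + 0.52190)^5:
P(M) = 0.47810^5 = 0.024980
P(M+2) = 5 × 0.47810^4 × 0.52190^1 = 0.136343
P(M+4) = 10 × 0.47810^3 × 0.52190^2 = 0.297667
P(M+6) = 10 × 0.47810^2 × 0.52190^3 = 0.324937
P(M+8) = 5 × 0.47810^1 × 0.52190^4 = 0.177353
P(M+10) = 0.52190^5 = 0.038720
The M+6 peak is largest (0.324937); scaling to 100 gives 7.69 : 41.96 : 91.61 : 100.00 : 54.58 : 11.92.

7.69 : 41.96 : 91.61 : 100.00 : 54.58 : 11.92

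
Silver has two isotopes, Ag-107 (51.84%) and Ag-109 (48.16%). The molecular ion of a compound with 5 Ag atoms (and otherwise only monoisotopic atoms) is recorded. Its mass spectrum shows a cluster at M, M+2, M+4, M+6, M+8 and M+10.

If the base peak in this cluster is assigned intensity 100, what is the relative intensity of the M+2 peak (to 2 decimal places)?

53.82

(0.5184 + 0.4816)^5 gives M 0.0374, M+2 0.1739, M+4 0.3231, M+6 0.3002, M+8 0.1394, M+10 0.0259; the largest is M+4.
P(M+4) = C(5,2) × 0.5184^3 × 0.4816^2 = 10 × 0.13931407 × 0.23193856 = 0.323123 (base)
P(M+2) = C(5,1) × 0.5184^4 × 0.4816^1 = 5 × 0.07222041 × 0.4816 = 0.173907
Relative intensity = 0.173907 / 0.323123 × 100 = 53.82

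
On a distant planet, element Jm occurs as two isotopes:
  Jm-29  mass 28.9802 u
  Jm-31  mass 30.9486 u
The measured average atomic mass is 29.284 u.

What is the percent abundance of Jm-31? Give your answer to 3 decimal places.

Writing the weighted mean with unknown fraction x of Jm-29:
28.9802·x + 30.9486·(1 − x) = 29.284
(28.9802 − 30.9486)·x = 29.284 − 30.9486
x = -1.6646 / -1.9684 = 0.84566 → 84.566% Jm-29, 15.434% Jm-31.

15.434%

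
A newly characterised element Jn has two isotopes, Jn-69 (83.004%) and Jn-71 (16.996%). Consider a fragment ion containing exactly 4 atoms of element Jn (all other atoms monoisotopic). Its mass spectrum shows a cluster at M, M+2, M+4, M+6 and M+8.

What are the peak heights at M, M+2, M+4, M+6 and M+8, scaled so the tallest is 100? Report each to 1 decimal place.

100.0 : 81.9 : 25.2 : 3.4 : 0.2

Each Jn atom is independently Jn-69 (p = 0.83004) or Jn-71 (q = 0.16996); the cluster is the binomial expansion (p + q)^4.
P(M) = 0.83004^4 = 0.474675
P(M+2) = 4 × 0.83004^3 × 0.16996^1 = 0.388780
P(M+4) = 6 × 0.83004^2 × 0.16996^2 = 0.119411
P(M+6) = 4 × 0.83004^1 × 0.16996^3 = 0.016300
P(M+8) = 0.16996^4 = 0.000834
The M peak is largest (0.474675); scaling to 100 gives 100.0 : 81.9 : 25.2 : 3.4 : 0.2.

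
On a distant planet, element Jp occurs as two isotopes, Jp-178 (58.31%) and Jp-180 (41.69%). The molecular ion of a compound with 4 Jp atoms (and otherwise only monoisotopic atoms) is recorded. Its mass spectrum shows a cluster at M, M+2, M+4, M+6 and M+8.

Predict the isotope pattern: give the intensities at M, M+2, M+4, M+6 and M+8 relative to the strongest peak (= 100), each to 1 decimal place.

32.6 : 93.2 : 100.0 : 47.7 : 8.5

Expanding (0.5831 + 0.4169)^4:
P(M) = 0.5831^4 = 0.115604
P(M+2) = 4 × 0.5831^3 × 0.4169^1 = 0.330614
P(M+4) = 6 × 0.5831^2 × 0.4169^2 = 0.354569
P(M+6) = 4 × 0.5831^1 × 0.4169^3 = 0.169005
P(M+8) = 0.4169^4 = 0.030208
The M+4 peak is largest (0.354569); scaling to 100 gives 32.6 : 93.2 : 100.0 : 47.7 : 8.5.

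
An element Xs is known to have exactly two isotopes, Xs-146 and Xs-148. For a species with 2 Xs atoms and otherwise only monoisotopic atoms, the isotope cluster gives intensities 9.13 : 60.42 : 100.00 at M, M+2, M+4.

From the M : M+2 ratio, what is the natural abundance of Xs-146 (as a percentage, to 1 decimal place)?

Write p for the Xs-146 fraction. I(M+2)/I(M) = [C(2,1)·p^1·(1−p)] / p^2 = 2·(1−p)/p = 60.42/9.13 = 6.6177
(1−p)/p = 6.6177/2 = 3.3089  ⇒  p = 1/(1 + 3.3089) = 0.2321
Xs-146: 23.2%, Xs-148: 76.8%.

23.2%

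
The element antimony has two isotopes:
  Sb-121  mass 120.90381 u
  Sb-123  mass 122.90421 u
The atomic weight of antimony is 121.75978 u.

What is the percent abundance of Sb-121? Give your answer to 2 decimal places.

57.21%

Let x be the fractional abundance of Sb-121; then Sb-123 has abundance 1 − x.
120.90381·x + 122.90421·(1 − x) = 121.75978
(120.90381 − 122.90421)·x = 121.75978 − 122.90421
x = -1.14443 / -2.00040 = 0.57210 → 57.21% Sb-121, 42.79% Sb-123.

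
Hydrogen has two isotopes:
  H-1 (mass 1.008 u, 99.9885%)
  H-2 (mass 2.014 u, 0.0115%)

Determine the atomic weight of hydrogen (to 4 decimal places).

The abundance-weighted mean is 0.999885 × 1.008 + 0.000115 × 2.014
= 1.00788 + 0.00023 = 1.00811 u

1.0081 u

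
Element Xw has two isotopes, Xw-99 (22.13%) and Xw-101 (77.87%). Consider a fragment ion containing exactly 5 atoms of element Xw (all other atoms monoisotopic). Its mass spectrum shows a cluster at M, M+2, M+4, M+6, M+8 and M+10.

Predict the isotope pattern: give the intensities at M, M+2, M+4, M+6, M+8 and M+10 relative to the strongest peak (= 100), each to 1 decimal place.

Expanding (0.2213 + 0.7787)^5:
P(M) = 0.2213^5 = 0.000531
P(M+2) = 5 × 0.2213^4 × 0.7787^1 = 0.009338
P(M+4) = 10 × 0.2213^3 × 0.7787^2 = 0.065718
P(M+6) = 10 × 0.2213^2 × 0.7787^3 = 0.231246
P(M+8) = 5 × 0.2213^1 × 0.7787^4 = 0.406848
P(M+10) = 0.7787^5 = 0.286319
The M+8 peak is largest (0.406848); scaling to 100 gives 0.1 : 2.3 : 16.2 : 56.8 : 100.0 : 70.4.

0.1 : 2.3 : 16.2 : 56.8 : 100.0 : 70.4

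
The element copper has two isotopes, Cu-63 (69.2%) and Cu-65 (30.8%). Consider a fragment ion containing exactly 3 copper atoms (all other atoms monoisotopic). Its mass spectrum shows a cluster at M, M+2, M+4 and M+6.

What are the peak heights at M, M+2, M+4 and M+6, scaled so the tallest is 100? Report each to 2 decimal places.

Expanding (0.692 + 0.308)^3:
P(M) = 0.692^3 = 0.331374
P(M+2) = 3 × 0.692^2 × 0.308^1 = 0.442470
P(M+4) = 3 × 0.692^1 × 0.308^2 = 0.196938
P(M+6) = 0.308^3 = 0.029218
The M+2 peak is largest (0.442470); scaling to 100 gives 74.89 : 100.00 : 44.51 : 6.60.

74.89 : 100.00 : 44.51 : 6.60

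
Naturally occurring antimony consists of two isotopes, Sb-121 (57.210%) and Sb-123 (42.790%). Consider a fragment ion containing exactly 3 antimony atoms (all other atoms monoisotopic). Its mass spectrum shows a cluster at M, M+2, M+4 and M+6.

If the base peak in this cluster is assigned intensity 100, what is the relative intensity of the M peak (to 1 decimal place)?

44.6

Term probabilities: M 0.1872, M+2 0.4202, M+4 0.3143, M+6 0.0783. Base peak = M+2.
P(M+2) = C(3,1) × 0.57210^2 × 0.42790^1 = 3 × 0.32729841 × 0.4279 = 0.420153 (base)
P(M) = C(3,0) × 0.57210^3 × 0.42790^0 = 1 × 0.18724742 × 1.0000 = 0.187247
Relative intensity = 0.187247 / 0.420153 × 100 = 44.6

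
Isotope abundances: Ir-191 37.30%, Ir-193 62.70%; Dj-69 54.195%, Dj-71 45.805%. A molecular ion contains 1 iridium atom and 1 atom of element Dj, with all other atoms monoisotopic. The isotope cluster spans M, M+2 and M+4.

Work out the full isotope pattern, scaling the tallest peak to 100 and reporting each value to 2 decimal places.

Iridium pattern (n=1): 0.3730 : 0.6270
Element Dj pattern (n=1): 0.54195 : 0.45805
Convolve the two distributions (both contribute in 2-u steps):
  M: 0.3730×0.54195 = 0.202147
  M+2: 0.3730×0.45805 + 0.6270×0.54195 = 0.510655
  M+4: 0.6270×0.45805 = 0.287197
Scale to base peak (0.510655) = 100: 39.59 : 100.00 : 56.24

39.59 : 100.00 : 56.24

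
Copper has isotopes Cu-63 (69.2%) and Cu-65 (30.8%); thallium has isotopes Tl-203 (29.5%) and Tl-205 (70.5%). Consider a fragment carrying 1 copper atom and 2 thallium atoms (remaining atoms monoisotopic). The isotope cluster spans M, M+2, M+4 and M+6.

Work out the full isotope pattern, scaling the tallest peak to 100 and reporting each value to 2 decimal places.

Copper pattern (n=1): 0.6920 : 0.3080
Thallium pattern (n=2): 0.087025 : 0.41595 : 0.497025
Convolve the two distributions (both contribute in 2-u steps):
  M: 0.6920×0.087025 = 0.060221
  M+2: 0.6920×0.41595 + 0.3080×0.087025 = 0.314641
  M+4: 0.6920×0.497025 + 0.3080×0.41595 = 0.472054
  M+6: 0.3080×0.497025 = 0.153084
Scale to base peak (0.472054) = 100: 12.76 : 66.65 : 100.00 : 32.43

12.76 : 66.65 : 100.00 : 32.43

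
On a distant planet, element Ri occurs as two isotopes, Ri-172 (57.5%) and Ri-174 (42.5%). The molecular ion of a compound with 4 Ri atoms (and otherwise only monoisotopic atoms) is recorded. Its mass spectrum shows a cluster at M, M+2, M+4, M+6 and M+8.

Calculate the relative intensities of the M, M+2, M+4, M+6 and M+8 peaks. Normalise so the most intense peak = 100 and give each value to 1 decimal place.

30.5 : 90.2 : 100.0 : 49.3 : 9.1

Expanding (0.575 + 0.425)^4:
P(M) = 0.575^4 = 0.109313
P(M+2) = 4 × 0.575^3 × 0.425^1 = 0.323186
P(M+4) = 6 × 0.575^2 × 0.425^2 = 0.358315
P(M+6) = 4 × 0.575^1 × 0.425^3 = 0.176561
P(M+8) = 0.425^4 = 0.032625
The M+4 peak is largest (0.358315); scaling to 100 gives 30.5 : 90.2 : 100.0 : 49.3 : 9.1.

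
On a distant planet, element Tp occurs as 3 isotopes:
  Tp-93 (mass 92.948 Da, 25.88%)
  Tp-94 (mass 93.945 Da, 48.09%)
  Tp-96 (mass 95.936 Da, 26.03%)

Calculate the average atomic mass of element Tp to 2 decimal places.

Average mass = Σ (abundance × isotope mass) = 0.2588 × 92.948 + 0.4809 × 93.945 + 0.2603 × 95.936
= 24.0549 + 45.1782 + 24.9721 = 94.2052 Da

94.21 Da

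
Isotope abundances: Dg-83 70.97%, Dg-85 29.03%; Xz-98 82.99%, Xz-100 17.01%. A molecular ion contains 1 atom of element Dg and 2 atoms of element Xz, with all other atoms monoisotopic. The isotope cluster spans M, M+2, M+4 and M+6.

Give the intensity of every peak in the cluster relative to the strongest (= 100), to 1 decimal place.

Element Dg pattern (n=1): 0.7097 : 0.2903
Element Xz pattern (n=2): 0.68873401 : 0.28233198 : 0.02893401
Convolve the two distributions (both contribute in 2-u steps):
  M: 0.7097×0.68873401 = 0.488795
  M+2: 0.7097×0.28233198 + 0.2903×0.68873401 = 0.400310
  M+4: 0.7097×0.02893401 + 0.2903×0.28233198 = 0.102495
  M+6: 0.2903×0.02893401 = 0.008400
Scale to base peak (0.488795) = 100: 100.0 : 81.9 : 21.0 : 1.7

100.0 : 81.9 : 21.0 : 1.7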